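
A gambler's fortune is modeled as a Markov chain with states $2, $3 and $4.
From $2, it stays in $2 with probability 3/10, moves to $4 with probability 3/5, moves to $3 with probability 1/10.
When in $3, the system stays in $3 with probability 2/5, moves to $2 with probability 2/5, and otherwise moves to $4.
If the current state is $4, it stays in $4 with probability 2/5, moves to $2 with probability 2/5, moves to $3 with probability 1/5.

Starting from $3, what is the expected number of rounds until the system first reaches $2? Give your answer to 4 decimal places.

Let t(s) be the expected number of rounds to first reach $2 from state s, with t($2) = 0. Conditioning on the first round:
t($3) = 1 + 0.4·t($3) + 0.2·t($4)
t($4) = 1 + 0.2·t($3) + 0.4·t($4)
Solving: t($3) = 2.5000, t($4) = 2.5000.
Expected rounds from $3 to $2: 2.5000.

2.5000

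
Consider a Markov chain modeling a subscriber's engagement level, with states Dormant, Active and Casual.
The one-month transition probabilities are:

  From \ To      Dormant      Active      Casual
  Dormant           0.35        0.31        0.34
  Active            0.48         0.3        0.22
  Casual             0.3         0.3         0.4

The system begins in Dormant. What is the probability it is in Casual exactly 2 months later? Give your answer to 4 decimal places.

Sum over the intermediate state after 1 month:
P = P(Dormant→Dormant)·P(Dormant→Casual) + P(Dormant→Active)·P(Active→Casual) + P(Dormant→Casual)·P(Casual→Casual)
  = 0.35×0.34 + 0.31×0.22 + 0.34×0.4
  = 0.1190 + 0.0682 + 0.1360 = 0.3232

0.3232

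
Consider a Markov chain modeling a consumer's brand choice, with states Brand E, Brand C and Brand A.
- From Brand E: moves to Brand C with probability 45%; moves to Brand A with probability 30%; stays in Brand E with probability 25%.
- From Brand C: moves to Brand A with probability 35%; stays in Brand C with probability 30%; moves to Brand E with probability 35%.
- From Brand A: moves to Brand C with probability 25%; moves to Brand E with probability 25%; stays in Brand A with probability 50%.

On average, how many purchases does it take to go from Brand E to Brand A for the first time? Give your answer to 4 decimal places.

Let t(s) be the expected number of purchases to first reach Brand A from state s, with t(Brand A) = 0. Conditioning on the first purchase:
t(Brand E) = 1 + 0.25·t(Brand E) + 0.45·t(Brand C)
t(Brand C) = 1 + 0.35·t(Brand E) + 0.3·t(Brand C)
Solving: t(Brand E) = 3.1293, t(Brand C) = 2.9932.
Expected purchases from Brand E to Brand A: 3.1293.

3.1293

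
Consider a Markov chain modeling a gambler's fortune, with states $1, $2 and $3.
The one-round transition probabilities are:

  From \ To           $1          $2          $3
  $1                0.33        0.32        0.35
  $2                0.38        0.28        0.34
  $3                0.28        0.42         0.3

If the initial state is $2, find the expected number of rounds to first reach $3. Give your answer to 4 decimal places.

Let t(s) be the expected number of rounds to first reach $3 from state s, with t($3) = 0. Conditioning on the first round:
t($1) = 1 + 0.33·t($1) + 0.32·t($2)
t($2) = 1 + 0.38·t($1) + 0.28·t($2)
Solving: t($1) = 2.8825, t($2) = 2.9102.
Expected rounds from $2 to $3: 2.9102.

2.9102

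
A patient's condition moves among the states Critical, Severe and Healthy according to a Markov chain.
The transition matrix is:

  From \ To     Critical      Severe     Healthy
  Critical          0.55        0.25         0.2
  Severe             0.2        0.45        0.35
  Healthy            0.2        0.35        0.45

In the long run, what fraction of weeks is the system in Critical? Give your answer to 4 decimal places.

Let the stationary distribution be π with π = πP and π_1 + π_2 + π_3 = 1.
π_1 = 0.55·π_1 + 0.2·π_2 + 0.2·π_3
π_2 = 0.25·π_1 + 0.45·π_2 + 0.35·π_3
Solving with the normalization constraint gives π = (0.3077, 0.3547, 0.3376).
So the stationary probability of Critical is 0.3077.

0.3077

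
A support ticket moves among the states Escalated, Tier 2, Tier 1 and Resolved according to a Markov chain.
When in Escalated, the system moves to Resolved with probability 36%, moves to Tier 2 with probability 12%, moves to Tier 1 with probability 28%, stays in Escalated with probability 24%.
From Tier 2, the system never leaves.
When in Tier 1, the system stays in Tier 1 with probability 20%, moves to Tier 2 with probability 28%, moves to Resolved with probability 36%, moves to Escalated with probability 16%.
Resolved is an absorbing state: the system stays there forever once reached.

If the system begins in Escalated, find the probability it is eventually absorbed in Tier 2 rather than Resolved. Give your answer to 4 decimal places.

Let h(s) be the probability of absorption at Tier 2 starting from transient state s. Then h(Tier 2) = 1 and h(Resolved) = 0. By first-step analysis:
h(Escalated) = 0.24·h(Escalated) + 0.12·1 + 0.28·h(Tier 1) + 0.36·0
h(Tier 1) = 0.16·h(Escalated) + 0.28·1 + 0.2·h(Tier 1) + 0.36·0
Solving: h(Escalated) = 0.3097, h(Tier 1) = 0.4119.
Starting from Escalated, the probability is 0.3097.

0.3097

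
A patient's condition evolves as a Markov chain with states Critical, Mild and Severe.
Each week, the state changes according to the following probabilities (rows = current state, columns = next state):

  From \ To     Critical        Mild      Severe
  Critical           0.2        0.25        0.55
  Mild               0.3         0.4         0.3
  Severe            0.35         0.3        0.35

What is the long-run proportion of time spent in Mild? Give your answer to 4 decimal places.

Let the stationary distribution be π with π = πP and π_1 + π_2 + π_3 = 1.
π_1 = 0.2·π_1 + 0.3·π_2 + 0.35·π_3
π_2 = 0.25·π_1 + 0.4·π_2 + 0.3·π_3
Solving with the normalization constraint gives π = (0.2906, 0.3172, 0.3923).
So the stationary probability of Mild is 0.3172.

0.3172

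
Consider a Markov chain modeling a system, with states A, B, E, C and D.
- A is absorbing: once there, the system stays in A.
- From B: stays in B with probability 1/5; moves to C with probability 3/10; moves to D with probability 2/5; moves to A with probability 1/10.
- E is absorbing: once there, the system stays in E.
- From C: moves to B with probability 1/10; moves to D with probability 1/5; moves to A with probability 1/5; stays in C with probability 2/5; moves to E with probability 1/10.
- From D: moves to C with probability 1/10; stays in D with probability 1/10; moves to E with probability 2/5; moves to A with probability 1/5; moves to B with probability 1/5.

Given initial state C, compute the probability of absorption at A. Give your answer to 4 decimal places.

0.5569

Let h(s) be the probability of absorption at A starting from transient state s. Then h(A) = 1 and h(E) = 0. By first-step analysis:
h(B) = 0.1·1 + 0.2·h(B) + 0.3·h(C) + 0.4·h(D)
h(C) = 0.2·1 + 0.1·h(B) + 0.1·0 + 0.4·h(C) + 0.2·h(D)
h(D) = 0.2·1 + 0.2·h(B) + 0.4·0 + 0.1·h(C) + 0.1·h(D)
Solving: h(B) = 0.5354, h(C) = 0.5569, h(D) = 0.4031.
Starting from C, the probability is 0.5569.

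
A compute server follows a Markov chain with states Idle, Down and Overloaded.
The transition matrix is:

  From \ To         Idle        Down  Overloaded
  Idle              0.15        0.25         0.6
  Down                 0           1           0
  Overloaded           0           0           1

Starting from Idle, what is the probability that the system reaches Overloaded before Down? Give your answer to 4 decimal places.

Let h(s) be the probability of absorption at Overloaded starting from transient state s. Then h(Overloaded) = 1 and h(Down) = 0. By first-step analysis:
h(Idle) = 0.15·h(Idle) + 0.25·0 + 0.6·1
Solving: h(Idle) = 0.7059.
Starting from Idle, the probability is 0.7059.

0.7059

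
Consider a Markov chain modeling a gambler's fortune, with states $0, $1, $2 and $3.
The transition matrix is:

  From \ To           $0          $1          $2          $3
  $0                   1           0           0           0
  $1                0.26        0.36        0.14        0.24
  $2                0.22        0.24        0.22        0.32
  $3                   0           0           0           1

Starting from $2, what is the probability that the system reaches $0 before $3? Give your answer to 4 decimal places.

0.4364

Let h(s) be the probability of absorption at $0 starting from transient state s. Then h($0) = 1 and h($3) = 0. By first-step analysis:
h($1) = 0.26·1 + 0.36·h($1) + 0.14·h($2) + 0.24·0
h($2) = 0.22·1 + 0.24·h($1) + 0.22·h($2) + 0.32·0
Solving: h($1) = 0.5017, h($2) = 0.4364.
Starting from $2, the probability is 0.4364.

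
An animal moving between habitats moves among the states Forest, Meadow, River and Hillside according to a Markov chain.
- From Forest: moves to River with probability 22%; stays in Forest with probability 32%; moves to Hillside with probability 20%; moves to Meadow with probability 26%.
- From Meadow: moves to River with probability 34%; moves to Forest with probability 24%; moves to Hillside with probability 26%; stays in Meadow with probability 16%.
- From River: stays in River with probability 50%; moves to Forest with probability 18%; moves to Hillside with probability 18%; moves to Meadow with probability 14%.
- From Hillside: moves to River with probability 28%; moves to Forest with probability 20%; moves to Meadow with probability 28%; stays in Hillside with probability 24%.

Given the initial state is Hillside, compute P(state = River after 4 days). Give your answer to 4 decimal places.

0.3564

Propagate the distribution vector 4 days from Hillside.
After 0 days: (0.0000, 0.0000, 0.0000, 1.0000)
After 1 day: (0.2000, 0.2800, 0.2800, 0.2400)
After 2 days: (0.2296, 0.2032, 0.3464, 0.2208)
After 3 days: (0.2288, 0.2025, 0.3546, 0.2141)
After 4 days: (0.2285, 0.2015, 0.3564, 0.2136)
P(in River after 4 days) = 0.3564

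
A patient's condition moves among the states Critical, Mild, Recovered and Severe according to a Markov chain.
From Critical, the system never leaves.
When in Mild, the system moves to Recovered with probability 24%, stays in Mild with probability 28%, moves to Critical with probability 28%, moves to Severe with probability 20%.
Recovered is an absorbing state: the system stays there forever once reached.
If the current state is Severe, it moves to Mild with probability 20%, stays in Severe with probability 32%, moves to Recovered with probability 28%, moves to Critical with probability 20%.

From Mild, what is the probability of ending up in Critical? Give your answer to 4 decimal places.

0.5125

Let h(s) be the probability of absorption at Critical starting from transient state s. Then h(Critical) = 1 and h(Recovered) = 0. By first-step analysis:
h(Mild) = 0.28·1 + 0.28·h(Mild) + 0.24·0 + 0.2·h(Severe)
h(Severe) = 0.2·1 + 0.2·h(Mild) + 0.28·0 + 0.32·h(Severe)
Solving: h(Mild) = 0.5125, h(Severe) = 0.4448.
Starting from Mild, the probability is 0.5125.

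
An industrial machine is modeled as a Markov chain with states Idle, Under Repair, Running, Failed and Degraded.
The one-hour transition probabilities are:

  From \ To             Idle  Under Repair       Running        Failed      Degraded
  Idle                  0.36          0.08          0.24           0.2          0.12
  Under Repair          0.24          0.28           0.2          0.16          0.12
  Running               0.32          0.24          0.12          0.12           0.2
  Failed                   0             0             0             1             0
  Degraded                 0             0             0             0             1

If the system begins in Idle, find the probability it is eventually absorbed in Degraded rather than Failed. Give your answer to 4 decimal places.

Let h(s) be the probability of absorption at Degraded starting from transient state s. Then h(Degraded) = 1 and h(Failed) = 0. By first-step analysis:
h(Idle) = 0.36·h(Idle) + 0.08·h(Under Repair) + 0.24·h(Running) + 0.2·0 + 0.12·1
h(Under Repair) = 0.24·h(Idle) + 0.28·h(Under Repair) + 0.2·h(Running) + 0.16·0 + 0.12·1
h(Running) = 0.32·h(Idle) + 0.24·h(Under Repair) + 0.12·h(Running) + 0.12·0 + 0.2·1
Solving: h(Idle) = 0.4350, h(Under Repair) = 0.4531, h(Running) = 0.5090.
Starting from Idle, the probability is 0.4350.

0.4350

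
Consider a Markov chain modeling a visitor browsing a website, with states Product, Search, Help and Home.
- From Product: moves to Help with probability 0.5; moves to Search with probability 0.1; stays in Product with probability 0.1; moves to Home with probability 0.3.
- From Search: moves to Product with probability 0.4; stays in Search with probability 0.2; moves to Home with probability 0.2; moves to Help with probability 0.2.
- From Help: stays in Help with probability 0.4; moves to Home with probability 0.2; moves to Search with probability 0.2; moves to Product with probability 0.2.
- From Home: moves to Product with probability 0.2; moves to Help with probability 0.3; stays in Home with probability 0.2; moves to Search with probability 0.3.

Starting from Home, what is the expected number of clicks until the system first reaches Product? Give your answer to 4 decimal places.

4.0164

Let t(s) be the expected number of clicks to first reach Product from state s, with t(Product) = 0. Conditioning on the first click:
t(Search) = 1 + 0.2·t(Search) + 0.2·t(Help) + 0.2·t(Home)
t(Help) = 1 + 0.2·t(Search) + 0.4·t(Help) + 0.2·t(Home)
t(Home) = 1 + 0.3·t(Search) + 0.3·t(Help) + 0.2·t(Home)
Solving: t(Search) = 3.2787, t(Help) = 4.0984, t(Home) = 4.0164.
Expected clicks from Home to Product: 4.0164.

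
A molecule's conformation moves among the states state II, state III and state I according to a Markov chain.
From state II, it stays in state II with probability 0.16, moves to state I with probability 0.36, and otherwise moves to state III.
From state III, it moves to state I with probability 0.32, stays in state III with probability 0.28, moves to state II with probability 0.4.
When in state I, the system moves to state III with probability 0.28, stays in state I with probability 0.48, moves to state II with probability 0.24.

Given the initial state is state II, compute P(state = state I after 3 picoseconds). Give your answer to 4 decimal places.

0.3936

Propagate the distribution vector 3 picoseconds from state II.
After 0 picoseconds: (1.0000, 0.0000, 0.0000)
After 1 picosecond: (0.1600, 0.4800, 0.3600)
After 2 picoseconds: (0.3040, 0.3120, 0.3840)
After 3 picoseconds: (0.2656, 0.3408, 0.3936)
P(in state I after 3 picoseconds) = 0.3936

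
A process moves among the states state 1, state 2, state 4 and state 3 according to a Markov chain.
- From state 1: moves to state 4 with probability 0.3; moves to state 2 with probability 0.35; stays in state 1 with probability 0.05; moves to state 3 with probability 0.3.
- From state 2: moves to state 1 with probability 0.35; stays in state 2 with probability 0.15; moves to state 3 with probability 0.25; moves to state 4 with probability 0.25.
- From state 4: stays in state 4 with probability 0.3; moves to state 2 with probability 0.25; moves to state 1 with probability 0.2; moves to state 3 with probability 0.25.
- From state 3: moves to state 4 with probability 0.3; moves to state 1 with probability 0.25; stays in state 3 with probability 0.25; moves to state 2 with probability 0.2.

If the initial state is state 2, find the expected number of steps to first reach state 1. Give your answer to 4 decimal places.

3.5267

Let t(s) be the expected number of steps to first reach state 1 from state s, with t(state 1) = 0. Conditioning on the first step:
t(state 2) = 1 + 0.15·t(state 2) + 0.25·t(state 4) + 0.25·t(state 3)
t(state 4) = 1 + 0.25·t(state 2) + 0.3·t(state 4) + 0.25·t(state 3)
t(state 3) = 1 + 0.2·t(state 2) + 0.3·t(state 4) + 0.25·t(state 3)
Solving: t(state 2) = 3.5267, t(state 4) = 4.0835, t(state 3) = 3.9072.
Expected steps from state 2 to state 1: 3.5267.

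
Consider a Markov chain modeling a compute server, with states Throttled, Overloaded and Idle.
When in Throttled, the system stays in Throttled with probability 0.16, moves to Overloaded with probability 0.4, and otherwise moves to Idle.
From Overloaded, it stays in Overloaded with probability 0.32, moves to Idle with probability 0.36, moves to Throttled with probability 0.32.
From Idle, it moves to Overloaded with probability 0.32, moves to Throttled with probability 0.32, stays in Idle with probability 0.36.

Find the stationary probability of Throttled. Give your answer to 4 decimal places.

Let the stationary distribution be π with π = πP and π_1 + π_2 + π_3 = 1.
π_1 = 0.16·π_1 + 0.32·π_2 + 0.32·π_3
π_2 = 0.4·π_1 + 0.32·π_2 + 0.32·π_3
Solving with the normalization constraint gives π = (0.2759, 0.3421, 0.3821).
So the stationary probability of Throttled is 0.2759.

0.2759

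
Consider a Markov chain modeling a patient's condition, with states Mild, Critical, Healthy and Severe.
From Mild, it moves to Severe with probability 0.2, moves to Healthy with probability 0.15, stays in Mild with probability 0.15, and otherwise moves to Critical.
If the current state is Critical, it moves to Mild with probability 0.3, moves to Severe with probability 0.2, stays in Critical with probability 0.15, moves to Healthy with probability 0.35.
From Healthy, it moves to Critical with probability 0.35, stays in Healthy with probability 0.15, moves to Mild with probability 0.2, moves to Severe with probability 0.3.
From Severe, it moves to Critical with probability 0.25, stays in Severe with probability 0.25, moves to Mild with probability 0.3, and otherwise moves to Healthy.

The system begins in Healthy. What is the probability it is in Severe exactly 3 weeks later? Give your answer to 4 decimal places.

0.2350

Propagate the distribution vector 3 weeks from Healthy.
After 0 weeks: (0.0000, 0.0000, 1.0000, 0.0000)
After 1 week: (0.2000, 0.3500, 0.1500, 0.3000)
After 2 weeks: (0.2550, 0.2800, 0.2350, 0.2300)
After 3 weeks: (0.2383, 0.3093, 0.2175, 0.2350)
P(in Severe after 3 weeks) = 0.2350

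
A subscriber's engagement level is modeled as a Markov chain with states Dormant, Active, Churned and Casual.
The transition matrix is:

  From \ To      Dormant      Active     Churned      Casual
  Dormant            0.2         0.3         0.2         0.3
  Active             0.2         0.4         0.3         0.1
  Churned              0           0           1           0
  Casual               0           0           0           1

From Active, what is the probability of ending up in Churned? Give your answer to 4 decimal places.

Let h(s) be the probability of absorption at Churned starting from transient state s. Then h(Churned) = 1 and h(Casual) = 0. By first-step analysis:
h(Dormant) = 0.2·h(Dormant) + 0.3·h(Active) + 0.2·1 + 0.3·0
h(Active) = 0.2·h(Dormant) + 0.4·h(Active) + 0.3·1 + 0.1·0
Solving: h(Dormant) = 0.5000, h(Active) = 0.6667.
Starting from Active, the probability is 0.6667.

0.6667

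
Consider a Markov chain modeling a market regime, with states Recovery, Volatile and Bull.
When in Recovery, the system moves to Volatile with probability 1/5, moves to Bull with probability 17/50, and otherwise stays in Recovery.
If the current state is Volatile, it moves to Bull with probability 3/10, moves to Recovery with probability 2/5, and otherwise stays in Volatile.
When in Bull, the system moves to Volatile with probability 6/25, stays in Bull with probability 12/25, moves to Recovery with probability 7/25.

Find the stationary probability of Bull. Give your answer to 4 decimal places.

0.3842

Let the stationary distribution be π with π = πP and π_1 + π_2 + π_3 = 1.
π_1 = 0.46·π_1 + 0.4·π_2 + 0.28·π_3
π_2 = 0.2·π_1 + 0.3·π_2 + 0.24·π_3
Solving with the normalization constraint gives π = (0.3765, 0.2393, 0.3842).
So the stationary probability of Bull is 0.3842.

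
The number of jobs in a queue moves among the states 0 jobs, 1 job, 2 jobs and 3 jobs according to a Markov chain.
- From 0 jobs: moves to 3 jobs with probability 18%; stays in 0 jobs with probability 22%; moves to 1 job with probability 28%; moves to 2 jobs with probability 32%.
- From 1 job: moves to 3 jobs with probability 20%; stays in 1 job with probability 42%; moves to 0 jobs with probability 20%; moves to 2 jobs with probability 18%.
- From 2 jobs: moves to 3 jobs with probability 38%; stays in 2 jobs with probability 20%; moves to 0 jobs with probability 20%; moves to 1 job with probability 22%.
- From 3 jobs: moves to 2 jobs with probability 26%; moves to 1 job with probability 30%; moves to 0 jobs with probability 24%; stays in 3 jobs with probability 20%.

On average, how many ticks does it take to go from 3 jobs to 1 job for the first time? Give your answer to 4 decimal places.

Let t(s) be the expected number of ticks to first reach 1 job from state s, with t(1 job) = 0. Conditioning on the first tick:
t(0 jobs) = 1 + 0.22·t(0 jobs) + 0.32·t(2 jobs) + 0.18·t(3 jobs)
t(2 jobs) = 1 + 0.2·t(0 jobs) + 0.2·t(2 jobs) + 0.38·t(3 jobs)
t(3 jobs) = 1 + 0.24·t(0 jobs) + 0.26·t(2 jobs) + 0.2·t(3 jobs)
Solving: t(0 jobs) = 3.7256, t(2 jobs) = 3.9096, t(3 jobs) = 3.6383.
Expected ticks from 3 jobs to 1 job: 3.6383.

3.6383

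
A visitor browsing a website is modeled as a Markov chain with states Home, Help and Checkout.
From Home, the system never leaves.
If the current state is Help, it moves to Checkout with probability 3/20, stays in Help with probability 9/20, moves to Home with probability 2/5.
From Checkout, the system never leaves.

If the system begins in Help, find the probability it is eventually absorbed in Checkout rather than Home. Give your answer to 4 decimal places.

0.2727

Let h(s) be the probability of absorption at Checkout starting from transient state s. Then h(Checkout) = 1 and h(Home) = 0. By first-step analysis:
h(Help) = 0.4·0 + 0.45·h(Help) + 0.15·1
Solving: h(Help) = 0.2727.
Starting from Help, the probability is 0.2727.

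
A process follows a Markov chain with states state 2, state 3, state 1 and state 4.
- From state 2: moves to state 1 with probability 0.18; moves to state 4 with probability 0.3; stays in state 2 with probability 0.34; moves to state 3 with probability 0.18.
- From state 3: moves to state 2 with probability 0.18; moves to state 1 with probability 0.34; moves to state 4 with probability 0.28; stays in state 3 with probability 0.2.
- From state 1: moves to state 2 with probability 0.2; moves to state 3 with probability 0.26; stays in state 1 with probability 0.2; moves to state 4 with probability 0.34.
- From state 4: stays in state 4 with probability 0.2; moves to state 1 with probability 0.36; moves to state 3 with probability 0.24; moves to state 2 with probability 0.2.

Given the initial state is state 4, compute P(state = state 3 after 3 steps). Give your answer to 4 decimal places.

Propagate the distribution vector 3 steps from state 4.
After 0 steps: (0.0000, 0.0000, 0.0000, 1.0000)
After 1 step: (0.2000, 0.2400, 0.3600, 0.2000)
After 2 steps: (0.2232, 0.2256, 0.2616, 0.2896)
After 3 steps: (0.2267, 0.2228, 0.2735, 0.2770)
P(in state 3 after 3 steps) = 0.2228

0.2228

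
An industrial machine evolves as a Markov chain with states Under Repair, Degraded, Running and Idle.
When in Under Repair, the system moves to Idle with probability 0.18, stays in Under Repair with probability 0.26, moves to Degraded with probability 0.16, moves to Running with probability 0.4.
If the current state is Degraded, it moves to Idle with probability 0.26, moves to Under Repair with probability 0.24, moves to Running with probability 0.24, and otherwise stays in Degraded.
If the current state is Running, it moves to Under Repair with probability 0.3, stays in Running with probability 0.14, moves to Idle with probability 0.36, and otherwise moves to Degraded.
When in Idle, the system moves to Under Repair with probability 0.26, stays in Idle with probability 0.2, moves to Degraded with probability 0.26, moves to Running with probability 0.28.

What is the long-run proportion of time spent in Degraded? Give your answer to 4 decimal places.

Let the stationary distribution be π with π = πP and π_1 + π_2 + π_3 + π_4 = 1.
π_1 = 0.26·π_1 + 0.24·π_2 + 0.3·π_3 + 0.26·π_4
π_2 = 0.16·π_1 + 0.26·π_2 + 0.2·π_3 + 0.26·π_4
π_3 = 0.4·π_1 + 0.24·π_2 + 0.14·π_3 + 0.28·π_4
Solving with the normalization constraint gives π = (0.2663, 0.2174, 0.2660, 0.2503).
So the stationary probability of Degraded is 0.2174.

0.2174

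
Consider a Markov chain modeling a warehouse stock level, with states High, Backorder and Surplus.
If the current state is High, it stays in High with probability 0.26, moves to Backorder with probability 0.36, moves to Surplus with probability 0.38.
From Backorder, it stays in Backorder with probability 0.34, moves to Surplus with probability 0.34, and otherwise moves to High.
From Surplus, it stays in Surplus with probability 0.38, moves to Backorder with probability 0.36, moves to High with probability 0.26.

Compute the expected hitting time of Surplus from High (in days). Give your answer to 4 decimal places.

Let t(s) be the expected number of days to first reach Surplus from state s, with t(Surplus) = 0. Conditioning on the first day:
t(High) = 1 + 0.26·t(High) + 0.36·t(Backorder)
t(Backorder) = 1 + 0.32·t(High) + 0.34·t(Backorder)
Solving: t(High) = 2.7331, t(Backorder) = 2.8403.
Expected days from High to Surplus: 2.7331.

2.7331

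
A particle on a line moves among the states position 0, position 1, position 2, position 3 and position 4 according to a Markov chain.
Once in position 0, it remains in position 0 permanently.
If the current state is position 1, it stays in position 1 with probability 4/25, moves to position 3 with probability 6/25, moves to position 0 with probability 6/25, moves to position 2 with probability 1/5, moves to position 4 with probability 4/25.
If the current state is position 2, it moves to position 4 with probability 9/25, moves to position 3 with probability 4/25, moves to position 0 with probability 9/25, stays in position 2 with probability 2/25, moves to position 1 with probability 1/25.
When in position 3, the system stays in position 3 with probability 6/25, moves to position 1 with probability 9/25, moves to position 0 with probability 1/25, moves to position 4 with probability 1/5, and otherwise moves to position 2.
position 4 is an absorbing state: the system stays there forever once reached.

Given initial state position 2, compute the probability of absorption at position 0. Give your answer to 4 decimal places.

0.4829

Let h(s) be the probability of absorption at position 0 starting from transient state s. Then h(position 0) = 1 and h(position 4) = 0. By first-step analysis:
h(position 1) = 0.24·1 + 0.16·h(position 1) + 0.2·h(position 2) + 0.24·h(position 3) + 0.16·0
h(position 2) = 0.36·1 + 0.04·h(position 1) + 0.08·h(position 2) + 0.16·h(position 3) + 0.36·0
h(position 3) = 0.04·1 + 0.36·h(position 1) + 0.16·h(position 2) + 0.24·h(position 3) + 0.2·0
Solving: h(position 1) = 0.5144, h(position 2) = 0.4829, h(position 3) = 0.3979.
Starting from position 2, the probability is 0.4829.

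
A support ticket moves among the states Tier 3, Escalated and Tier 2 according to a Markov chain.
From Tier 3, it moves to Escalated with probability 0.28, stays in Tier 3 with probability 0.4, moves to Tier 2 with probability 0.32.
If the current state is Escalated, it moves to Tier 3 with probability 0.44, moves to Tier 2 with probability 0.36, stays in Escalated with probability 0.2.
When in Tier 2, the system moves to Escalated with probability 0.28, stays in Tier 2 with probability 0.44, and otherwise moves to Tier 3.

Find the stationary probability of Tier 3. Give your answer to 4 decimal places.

Let the stationary distribution be π with π = πP and π_1 + π_2 + π_3 = 1.
π_1 = 0.4·π_1 + 0.44·π_2 + 0.28·π_3
π_2 = 0.28·π_1 + 0.2·π_2 + 0.28·π_3
Solving with the normalization constraint gives π = (0.3653, 0.2593, 0.3754).
So the stationary probability of Tier 3 is 0.3653.

0.3653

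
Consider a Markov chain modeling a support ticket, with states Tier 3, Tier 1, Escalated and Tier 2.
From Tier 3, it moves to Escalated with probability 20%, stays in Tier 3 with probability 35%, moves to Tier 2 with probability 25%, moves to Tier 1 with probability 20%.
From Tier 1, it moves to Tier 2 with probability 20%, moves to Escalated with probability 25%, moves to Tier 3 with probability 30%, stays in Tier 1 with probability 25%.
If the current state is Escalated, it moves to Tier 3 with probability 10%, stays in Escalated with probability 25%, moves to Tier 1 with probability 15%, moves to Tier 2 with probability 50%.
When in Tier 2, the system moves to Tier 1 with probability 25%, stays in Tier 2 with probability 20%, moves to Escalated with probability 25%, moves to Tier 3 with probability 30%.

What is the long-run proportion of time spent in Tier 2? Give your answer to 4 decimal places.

Let the stationary distribution be π with π = πP and π_1 + π_2 + π_3 + π_4 = 1.
π_1 = 0.35·π_1 + 0.3·π_2 + 0.1·π_3 + 0.3·π_4
π_2 = 0.2·π_1 + 0.25·π_2 + 0.15·π_3 + 0.25·π_4
π_3 = 0.2·π_1 + 0.25·π_2 + 0.25·π_3 + 0.25·π_4
Solving with the normalization constraint gives π = (0.2660, 0.2130, 0.2367, 0.2843).
So the stationary probability of Tier 2 is 0.2843.

0.2843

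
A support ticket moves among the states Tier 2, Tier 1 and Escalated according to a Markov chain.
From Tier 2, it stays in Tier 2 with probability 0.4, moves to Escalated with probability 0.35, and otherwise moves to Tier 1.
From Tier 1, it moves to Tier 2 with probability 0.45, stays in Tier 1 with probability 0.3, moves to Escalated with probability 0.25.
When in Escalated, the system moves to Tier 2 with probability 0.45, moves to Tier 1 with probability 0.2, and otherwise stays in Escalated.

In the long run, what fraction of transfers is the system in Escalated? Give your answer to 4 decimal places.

0.3254

Let the stationary distribution be π with π = πP and π_1 + π_2 + π_3 = 1.
π_1 = 0.4·π_1 + 0.45·π_2 + 0.45·π_3
π_2 = 0.25·π_1 + 0.3·π_2 + 0.2·π_3
Solving with the normalization constraint gives π = (0.4286, 0.2460, 0.3254).
So the stationary probability of Escalated is 0.3254.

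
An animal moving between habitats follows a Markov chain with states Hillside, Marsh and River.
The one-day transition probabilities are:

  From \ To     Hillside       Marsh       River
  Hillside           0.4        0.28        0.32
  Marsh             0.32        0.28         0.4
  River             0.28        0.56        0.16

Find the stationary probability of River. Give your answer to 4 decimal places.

Let the stationary distribution be π with π = πP and π_1 + π_2 + π_3 = 1.
π_1 = 0.4·π_1 + 0.32·π_2 + 0.28·π_3
π_2 = 0.28·π_1 + 0.28·π_2 + 0.56·π_3
Solving with the normalization constraint gives π = (0.3347, 0.3643, 0.3010).
So the stationary probability of River is 0.3010.

0.3010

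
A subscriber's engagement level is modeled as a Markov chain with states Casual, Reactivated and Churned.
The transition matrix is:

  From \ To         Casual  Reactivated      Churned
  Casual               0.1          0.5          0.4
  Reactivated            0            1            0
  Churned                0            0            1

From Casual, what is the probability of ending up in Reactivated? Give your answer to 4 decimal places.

Let h(s) be the probability of absorption at Reactivated starting from transient state s. Then h(Reactivated) = 1 and h(Churned) = 0. By first-step analysis:
h(Casual) = 0.1·h(Casual) + 0.5·1 + 0.4·0
Solving: h(Casual) = 0.5556.
Starting from Casual, the probability is 0.5556.

0.5556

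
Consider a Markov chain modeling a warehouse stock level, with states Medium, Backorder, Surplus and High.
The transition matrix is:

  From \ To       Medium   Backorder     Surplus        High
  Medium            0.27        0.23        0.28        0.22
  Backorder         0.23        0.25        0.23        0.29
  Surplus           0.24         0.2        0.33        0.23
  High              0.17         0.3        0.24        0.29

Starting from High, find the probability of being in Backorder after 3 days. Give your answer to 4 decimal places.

0.2455

Propagate the distribution vector 3 days from High.
After 0 days: (0.0000, 0.0000, 0.0000, 1.0000)
After 1 day: (0.1700, 0.3000, 0.2400, 0.2900)
After 2 days: (0.2218, 0.2491, 0.2654, 0.2637)
After 3 days: (0.2257, 0.2455, 0.2703, 0.2586)
P(in Backorder after 3 days) = 0.2455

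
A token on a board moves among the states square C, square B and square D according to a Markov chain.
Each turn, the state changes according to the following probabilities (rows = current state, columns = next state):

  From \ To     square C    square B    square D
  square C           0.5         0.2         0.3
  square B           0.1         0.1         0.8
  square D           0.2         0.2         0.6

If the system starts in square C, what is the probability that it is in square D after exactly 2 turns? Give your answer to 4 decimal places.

Sum over the intermediate state after 1 turn:
P = P(square C→square C)·P(square C→square D) + P(square C→square B)·P(square B→square D) + P(square C→square D)·P(square D→square D)
  = 0.5×0.3 + 0.2×0.8 + 0.3×0.6
  = 0.1500 + 0.1600 + 0.1800 = 0.4900

0.4900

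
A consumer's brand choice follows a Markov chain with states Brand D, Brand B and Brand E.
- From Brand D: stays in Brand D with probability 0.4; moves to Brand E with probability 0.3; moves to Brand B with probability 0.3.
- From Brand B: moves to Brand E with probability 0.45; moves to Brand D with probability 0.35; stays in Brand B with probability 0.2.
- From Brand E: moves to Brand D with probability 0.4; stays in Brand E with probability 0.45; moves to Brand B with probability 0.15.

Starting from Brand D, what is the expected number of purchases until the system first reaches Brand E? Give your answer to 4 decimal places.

Let t(s) be the expected number of purchases to first reach Brand E from state s, with t(Brand E) = 0. Conditioning on the first purchase:
t(Brand D) = 1 + 0.4·t(Brand D) + 0.3·t(Brand B)
t(Brand B) = 1 + 0.35·t(Brand D) + 0.2·t(Brand B)
Solving: t(Brand D) = 2.9333, t(Brand B) = 2.5333.
Expected purchases from Brand D to Brand E: 2.9333.

2.9333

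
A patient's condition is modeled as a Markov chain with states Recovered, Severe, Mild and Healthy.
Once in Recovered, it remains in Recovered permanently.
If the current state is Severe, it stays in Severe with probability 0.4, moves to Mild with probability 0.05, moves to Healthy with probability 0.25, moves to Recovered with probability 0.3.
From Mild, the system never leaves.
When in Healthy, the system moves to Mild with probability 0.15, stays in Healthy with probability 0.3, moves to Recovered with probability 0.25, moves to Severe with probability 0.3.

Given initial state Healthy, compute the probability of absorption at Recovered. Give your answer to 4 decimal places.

Let h(s) be the probability of absorption at Recovered starting from transient state s. Then h(Recovered) = 1 and h(Mild) = 0. By first-step analysis:
h(Severe) = 0.3·1 + 0.4·h(Severe) + 0.05·0 + 0.25·h(Healthy)
h(Healthy) = 0.25·1 + 0.3·h(Severe) + 0.15·0 + 0.3·h(Healthy)
Solving: h(Severe) = 0.7899, h(Healthy) = 0.6957.
Starting from Healthy, the probability is 0.6957.

0.6957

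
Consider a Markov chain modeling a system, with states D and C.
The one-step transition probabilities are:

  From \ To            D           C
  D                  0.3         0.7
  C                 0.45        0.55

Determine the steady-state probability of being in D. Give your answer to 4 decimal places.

0.3913

Let the stationary distribution be π with π = πP and π_1 + π_2 = 1.
π_1 = 0.3·π_1 + 0.45·π_2
Solving with the normalization constraint gives π = (0.3913, 0.6087).
So the stationary probability of D is 0.3913.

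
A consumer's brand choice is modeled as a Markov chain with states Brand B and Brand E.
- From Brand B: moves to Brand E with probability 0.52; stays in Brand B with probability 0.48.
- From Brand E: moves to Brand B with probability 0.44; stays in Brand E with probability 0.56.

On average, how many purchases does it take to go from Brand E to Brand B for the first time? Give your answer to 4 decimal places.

2.2727

Let t(s) be the expected number of purchases to first reach Brand B from state s, with t(Brand B) = 0. Conditioning on the first purchase:
t(Brand E) = 1 + 0.56·t(Brand E)
Solving: t(Brand E) = 2.2727.
Expected purchases from Brand E to Brand B: 2.2727.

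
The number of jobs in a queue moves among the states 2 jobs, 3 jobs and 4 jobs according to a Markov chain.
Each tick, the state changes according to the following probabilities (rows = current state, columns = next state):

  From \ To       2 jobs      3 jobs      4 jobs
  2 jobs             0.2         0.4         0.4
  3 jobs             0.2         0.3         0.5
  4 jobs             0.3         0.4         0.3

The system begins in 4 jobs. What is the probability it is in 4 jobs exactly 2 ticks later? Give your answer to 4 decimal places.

Sum over the intermediate state after 1 tick:
P = P(4 jobs→2 jobs)·P(2 jobs→4 jobs) + P(4 jobs→3 jobs)·P(3 jobs→4 jobs) + P(4 jobs→4 jobs)·P(4 jobs→4 jobs)
  = 0.3×0.4 + 0.4×0.5 + 0.3×0.3
  = 0.1200 + 0.2000 + 0.0900 = 0.4100

0.4100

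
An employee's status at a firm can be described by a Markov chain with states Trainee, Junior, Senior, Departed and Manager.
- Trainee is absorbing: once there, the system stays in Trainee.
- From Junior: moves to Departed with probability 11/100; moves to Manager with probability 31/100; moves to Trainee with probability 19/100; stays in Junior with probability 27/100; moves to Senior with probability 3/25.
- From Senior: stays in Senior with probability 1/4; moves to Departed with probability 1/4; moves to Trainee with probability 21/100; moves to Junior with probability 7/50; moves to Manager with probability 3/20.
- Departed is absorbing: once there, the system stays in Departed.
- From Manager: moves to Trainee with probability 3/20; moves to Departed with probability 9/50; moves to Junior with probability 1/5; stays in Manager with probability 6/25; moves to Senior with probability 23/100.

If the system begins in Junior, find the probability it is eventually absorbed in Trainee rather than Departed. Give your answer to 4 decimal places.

Let h(s) be the probability of absorption at Trainee starting from transient state s. Then h(Trainee) = 1 and h(Departed) = 0. By first-step analysis:
h(Junior) = 0.19·1 + 0.27·h(Junior) + 0.12·h(Senior) + 0.11·0 + 0.31·h(Manager)
h(Senior) = 0.21·1 + 0.14·h(Junior) + 0.25·h(Senior) + 0.25·0 + 0.15·h(Manager)
h(Manager) = 0.15·1 + 0.2·h(Junior) + 0.23·h(Senior) + 0.18·0 + 0.24·h(Manager)
Solving: h(Junior) = 0.5453, h(Senior) = 0.4790, h(Manager) = 0.4858.
Starting from Junior, the probability is 0.5453.

0.5453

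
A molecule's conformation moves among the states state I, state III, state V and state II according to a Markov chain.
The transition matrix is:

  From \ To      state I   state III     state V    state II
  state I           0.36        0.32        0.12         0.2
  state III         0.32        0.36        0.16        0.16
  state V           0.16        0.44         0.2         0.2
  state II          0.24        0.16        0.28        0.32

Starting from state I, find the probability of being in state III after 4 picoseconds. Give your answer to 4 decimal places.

0.3204

Propagate the distribution vector 4 picoseconds from state I.
After 0 picoseconds: (1.0000, 0.0000, 0.0000, 0.0000)
After 1 picosecond: (0.3600, 0.3200, 0.1200, 0.2000)
After 2 picoseconds: (0.2992, 0.3152, 0.1744, 0.2112)
After 3 picoseconds: (0.2872, 0.3197, 0.1804, 0.2127)
After 4 picoseconds: (0.2856, 0.3204, 0.1813, 0.2127)
P(in state III after 4 picoseconds) = 0.3204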